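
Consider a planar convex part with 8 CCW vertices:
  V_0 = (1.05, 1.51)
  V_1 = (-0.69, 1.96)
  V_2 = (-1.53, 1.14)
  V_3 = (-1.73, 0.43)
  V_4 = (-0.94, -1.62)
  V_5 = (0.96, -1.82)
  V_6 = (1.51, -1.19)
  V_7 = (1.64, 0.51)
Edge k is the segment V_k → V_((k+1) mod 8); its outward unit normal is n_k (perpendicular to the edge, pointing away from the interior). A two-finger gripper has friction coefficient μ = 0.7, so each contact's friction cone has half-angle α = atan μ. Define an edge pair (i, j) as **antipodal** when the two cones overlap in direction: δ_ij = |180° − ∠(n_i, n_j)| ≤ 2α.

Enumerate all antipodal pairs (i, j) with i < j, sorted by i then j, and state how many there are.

α = atan 0.7 = 34.99°;  2α = 69.98°
n_0 = (+0.2504, +0.9681)
n_1 = (-0.6985, +0.7156)
n_2 = (-0.9625, +0.2711)
n_3 = (-0.9331, -0.3596)
n_4 = (-0.1047, -0.9945)
n_5 = (+0.7533, -0.6577)
n_6 = (+0.9971, -0.0762)
n_7 = (+0.8613, +0.5081)
  (0,1): δ = 121.19°  ·
  (0,2): δ = 91.23°  ·
  (0,3): δ = 54.42°  ✓
  (0,4): δ = 8.49°  ✓
  (0,5): δ = 63.38°  ✓
  (0,6): δ = 100.13°  ·
  (0,7): δ = 135.04°  ·
  (1,2): δ = 150.04°  ·
  (1,3): δ = 113.23°  ·
  (1,4): δ = 50.32°  ✓
  (1,5): δ = 4.57°  ✓
  (1,6): δ = 41.32°  ✓
  (1,7): δ = 76.23°  ·
  (2,3): δ = 143.19°  ·
  (2,4): δ = 80.28°  ·
  (2,5): δ = 25.39°  ✓
  (2,6): δ = 11.36°  ✓
  (2,7): δ = 46.27°  ✓
  (3,4): δ = 117.08°  ·
  (3,5): δ = 62.20°  ✓
  (3,6): δ = 25.45°  ✓
  (3,7): δ = 9.47°  ✓
  (4,5): δ = 125.11°  ·
  (4,6): δ = 88.36°  ·
  (4,7): δ = 53.45°  ✓
  (5,6): δ = 143.25°  ·
  (5,7): δ = 108.34°  ·
  (6,7): δ = 145.09°  ·
antipodal pairs: 13

count = 13; pairs: (0,3), (0,4), (0,5), (1,4), (1,5), (1,6), (2,5), (2,6), (2,7), (3,5), (3,6), (3,7), (4,7)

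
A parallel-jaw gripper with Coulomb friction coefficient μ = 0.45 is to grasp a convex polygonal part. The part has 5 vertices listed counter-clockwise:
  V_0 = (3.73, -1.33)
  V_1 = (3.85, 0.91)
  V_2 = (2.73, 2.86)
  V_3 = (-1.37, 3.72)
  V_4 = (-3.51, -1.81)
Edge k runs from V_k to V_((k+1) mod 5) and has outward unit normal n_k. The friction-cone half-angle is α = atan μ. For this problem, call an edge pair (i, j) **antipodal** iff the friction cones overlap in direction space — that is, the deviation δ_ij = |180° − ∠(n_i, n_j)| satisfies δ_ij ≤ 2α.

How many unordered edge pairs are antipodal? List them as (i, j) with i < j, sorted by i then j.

α = atan 0.45 = 24.23°;  2α = 48.46°
n_0 = (+0.9986, -0.0535)
n_1 = (+0.8671, +0.4981)
n_2 = (+0.2053, +0.9787)
n_3 = (-0.9326, +0.3609)
n_4 = (+0.0662, -0.9978)
  (0,1): δ = 147.06°  ·
  (0,2): δ = 98.78°  ·
  (0,3): δ = 18.09°  ✓
  (0,4): δ = 96.86°  ·
  (1,2): δ = 131.72°  ·
  (1,3): δ = 51.03°  ·
  (1,4): δ = 63.92°  ·
  (2,3): δ = 99.31°  ·
  (2,4): δ = 15.64°  ✓
  (3,4): δ = 65.05°  ·
antipodal pairs: 2

count = 2; pairs: (0,3), (2,4)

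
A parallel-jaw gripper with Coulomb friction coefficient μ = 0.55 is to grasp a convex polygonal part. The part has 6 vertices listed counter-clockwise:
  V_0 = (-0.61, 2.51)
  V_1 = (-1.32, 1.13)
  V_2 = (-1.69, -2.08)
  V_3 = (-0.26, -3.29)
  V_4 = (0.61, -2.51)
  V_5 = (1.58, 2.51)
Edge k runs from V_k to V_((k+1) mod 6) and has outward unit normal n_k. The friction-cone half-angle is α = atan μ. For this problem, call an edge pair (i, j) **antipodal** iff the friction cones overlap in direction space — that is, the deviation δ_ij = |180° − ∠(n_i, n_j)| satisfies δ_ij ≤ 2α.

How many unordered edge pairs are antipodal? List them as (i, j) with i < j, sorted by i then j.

count = 6; pairs: (0,3), (0,4), (1,3), (1,4), (2,5), (3,5)

α = atan 0.55 = 28.81°;  2α = 57.62°
n_0 = (-0.8892, +0.4575)
n_1 = (-0.9934, +0.1145)
n_2 = (-0.6459, -0.7634)
n_3 = (+0.6675, -0.7446)
n_4 = (+0.9818, -0.1897)
n_5 = (+0.0000, +1.0000)
  (0,1): δ = 159.35°  ·
  (0,2): δ = 103.01°  ·
  (0,3): δ = 20.90°  ✓
  (0,4): δ = 16.29°  ✓
  (0,5): δ = 117.23°  ·
  (1,2): δ = 123.66°  ·
  (1,3): δ = 41.55°  ✓
  (1,4): δ = 4.36°  ✓
  (1,5): δ = 96.58°  ·
  (2,3): δ = 97.89°  ·
  (2,4): δ = 60.70°  ·
  (2,5): δ = 40.24°  ✓
  (3,4): δ = 142.81°  ·
  (3,5): δ = 41.88°  ✓
  (4,5): δ = 79.06°  ·
antipodal pairs: 6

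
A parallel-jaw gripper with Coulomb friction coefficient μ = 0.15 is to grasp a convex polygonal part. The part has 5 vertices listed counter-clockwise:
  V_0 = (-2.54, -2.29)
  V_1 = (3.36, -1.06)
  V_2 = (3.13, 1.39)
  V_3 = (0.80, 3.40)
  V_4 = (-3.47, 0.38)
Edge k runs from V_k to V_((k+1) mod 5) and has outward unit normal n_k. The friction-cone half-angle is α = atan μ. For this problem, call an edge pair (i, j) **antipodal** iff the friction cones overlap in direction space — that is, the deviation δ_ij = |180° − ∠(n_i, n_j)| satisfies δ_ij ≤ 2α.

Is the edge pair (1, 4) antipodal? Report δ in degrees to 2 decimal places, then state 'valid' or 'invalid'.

α = atan 0.15 = 8.53°;  2α = 17.06°
edge 1: e_1 = (-0.23, +2.45);  n_1 = (+0.9956, +0.0935)
edge 4: e_4 = (+0.93, -2.67);  n_4 = (-0.9444, -0.3289)
∠(n_1, n_4) = 166.16°
δ = |180° − 166.16°| = 13.84°
13.84° ≤ 2α = 17.06°  →  valid

δ = 13.84°, valid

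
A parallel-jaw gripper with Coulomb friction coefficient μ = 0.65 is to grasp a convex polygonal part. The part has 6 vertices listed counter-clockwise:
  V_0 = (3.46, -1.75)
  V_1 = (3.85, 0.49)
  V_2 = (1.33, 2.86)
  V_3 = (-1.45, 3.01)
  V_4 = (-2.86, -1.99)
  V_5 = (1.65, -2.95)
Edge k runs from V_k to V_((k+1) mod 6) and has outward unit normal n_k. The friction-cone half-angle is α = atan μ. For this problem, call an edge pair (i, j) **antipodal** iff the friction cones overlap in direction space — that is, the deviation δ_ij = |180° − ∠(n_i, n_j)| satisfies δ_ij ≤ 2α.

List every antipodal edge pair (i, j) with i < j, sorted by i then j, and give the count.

α = atan 0.65 = 33.02°;  2α = 66.05°
n_0 = (+0.9852, -0.1715)
n_1 = (+0.6851, +0.7285)
n_2 = (+0.0539, +0.9985)
n_3 = (-0.9625, +0.2714)
n_4 = (-0.2082, -0.9781)
n_5 = (+0.5526, -0.8335)
  (0,1): δ = 123.37°  ·
  (0,2): δ = 83.21°  ·
  (0,3): δ = 5.87°  ✓
  (0,4): δ = 87.86°  ·
  (0,5): δ = 133.42°  ·
  (1,2): δ = 139.85°  ·
  (1,3): δ = 62.51°  ✓
  (1,4): δ = 31.23°  ✓
  (1,5): δ = 76.79°  ·
  (2,3): δ = 102.66°  ·
  (2,4): δ = 8.93°  ✓
  (2,5): δ = 36.63°  ✓
  (3,4): δ = 86.27°  ·
  (3,5): δ = 40.71°  ✓
  (4,5): δ = 134.44°  ·
antipodal pairs: 6

count = 6; pairs: (0,3), (1,3), (1,4), (2,4), (2,5), (3,5)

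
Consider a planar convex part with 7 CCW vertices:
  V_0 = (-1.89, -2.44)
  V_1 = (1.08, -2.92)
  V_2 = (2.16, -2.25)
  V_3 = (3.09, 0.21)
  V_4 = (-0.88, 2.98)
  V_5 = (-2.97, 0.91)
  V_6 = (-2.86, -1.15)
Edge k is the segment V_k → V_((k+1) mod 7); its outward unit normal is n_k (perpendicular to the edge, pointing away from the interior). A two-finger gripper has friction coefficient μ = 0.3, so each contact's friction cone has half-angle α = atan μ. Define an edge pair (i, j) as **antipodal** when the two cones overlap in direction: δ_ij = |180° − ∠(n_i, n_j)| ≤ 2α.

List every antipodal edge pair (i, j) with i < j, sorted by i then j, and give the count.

α = atan 0.3 = 16.70°;  2α = 33.40°
n_0 = (-0.1595, -0.9872)
n_1 = (+0.5272, -0.8498)
n_2 = (+0.9354, -0.3536)
n_3 = (+0.5722, +0.8201)
n_4 = (-0.7037, +0.7105)
n_5 = (-0.9986, -0.0533)
n_6 = (-0.7993, -0.6010)
  (0,1): δ = 139.01°  ·
  (0,2): δ = 101.53°  ·
  (0,3): δ = 25.72°  ✓
  (0,4): δ = 53.91°  ·
  (0,5): δ = 102.24°  ·
  (0,6): δ = 136.12°  ·
  (1,2): δ = 142.52°  ·
  (1,3): δ = 66.72°  ·
  (1,4): δ = 12.91°  ✓
  (1,5): δ = 61.24°  ·
  (1,6): δ = 95.13°  ·
  (2,3): δ = 104.20°  ·
  (2,4): δ = 24.57°  ✓
  (2,5): δ = 23.77°  ✓
  (2,6): δ = 57.65°  ·
  (3,4): δ = 100.37°  ·
  (3,5): δ = 52.04°  ·
  (3,6): δ = 18.15°  ✓
  (4,5): δ = 131.67°  ·
  (4,6): δ = 97.78°  ·
  (5,6): δ = 146.12°  ·
antipodal pairs: 5

count = 5; pairs: (0,3), (1,4), (2,4), (2,5), (3,6)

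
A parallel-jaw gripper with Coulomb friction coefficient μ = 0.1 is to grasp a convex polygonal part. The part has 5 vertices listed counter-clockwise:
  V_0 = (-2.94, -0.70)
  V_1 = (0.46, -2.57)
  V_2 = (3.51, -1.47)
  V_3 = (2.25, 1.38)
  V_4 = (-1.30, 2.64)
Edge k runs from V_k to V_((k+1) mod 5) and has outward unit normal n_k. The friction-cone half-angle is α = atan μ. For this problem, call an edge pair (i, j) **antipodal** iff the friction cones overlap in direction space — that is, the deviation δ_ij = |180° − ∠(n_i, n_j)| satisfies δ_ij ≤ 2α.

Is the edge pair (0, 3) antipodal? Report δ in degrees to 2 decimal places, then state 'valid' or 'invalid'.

δ = 9.27°, valid

α = atan 0.1 = 5.71°;  2α = 11.42°
edge 0: e_0 = (+3.40, -1.87);  n_0 = (-0.4819, -0.8762)
edge 3: e_3 = (-3.55, +1.26);  n_3 = (+0.3345, +0.9424)
∠(n_0, n_3) = 170.73°
δ = |180° − 170.73°| = 9.27°
9.27° ≤ 2α = 11.42°  →  valid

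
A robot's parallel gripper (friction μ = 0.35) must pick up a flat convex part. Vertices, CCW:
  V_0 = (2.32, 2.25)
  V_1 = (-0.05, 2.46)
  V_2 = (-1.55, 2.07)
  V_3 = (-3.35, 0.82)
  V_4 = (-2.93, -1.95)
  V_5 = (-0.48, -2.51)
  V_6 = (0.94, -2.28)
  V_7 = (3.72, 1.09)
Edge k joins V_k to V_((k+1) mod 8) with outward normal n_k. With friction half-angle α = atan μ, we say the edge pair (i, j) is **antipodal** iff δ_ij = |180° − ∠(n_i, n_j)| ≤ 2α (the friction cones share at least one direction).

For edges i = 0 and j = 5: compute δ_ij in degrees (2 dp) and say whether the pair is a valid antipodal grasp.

α = atan 0.35 = 19.29°;  2α = 38.58°
edge 0: e_0 = (-2.37, +0.21);  n_0 = (+0.0883, +0.9961)
edge 5: e_5 = (+1.42, +0.23);  n_5 = (+0.1599, -0.9871)
∠(n_0, n_5) = 165.74°
δ = |180° − 165.74°| = 14.26°
14.26° ≤ 2α = 38.58°  →  valid

δ = 14.26°, valid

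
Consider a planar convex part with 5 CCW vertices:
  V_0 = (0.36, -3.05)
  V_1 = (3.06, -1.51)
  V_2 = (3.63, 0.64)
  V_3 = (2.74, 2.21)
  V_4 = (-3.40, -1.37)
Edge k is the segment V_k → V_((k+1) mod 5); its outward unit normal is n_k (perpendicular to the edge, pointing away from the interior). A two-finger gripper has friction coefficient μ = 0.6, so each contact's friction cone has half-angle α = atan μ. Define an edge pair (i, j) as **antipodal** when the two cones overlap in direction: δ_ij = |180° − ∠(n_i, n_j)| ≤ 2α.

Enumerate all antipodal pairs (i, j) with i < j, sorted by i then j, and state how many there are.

α = atan 0.6 = 30.96°;  2α = 61.93°
n_0 = (+0.4954, -0.8686)
n_1 = (+0.9666, -0.2563)
n_2 = (+0.8699, +0.4932)
n_3 = (-0.5037, +0.8639)
n_4 = (-0.4079, -0.9130)
  (0,1): δ = 134.55°  ·
  (0,2): δ = 90.15°  ·
  (0,3): δ = 0.55°  ✓
  (0,4): δ = 126.23°  ·
  (1,2): δ = 135.60°  ·
  (1,3): δ = 44.91°  ✓
  (1,4): δ = 80.77°  ·
  (2,3): δ = 89.30°  ·
  (2,4): δ = 36.38°  ✓
  (3,4): δ = 54.32°  ✓
antipodal pairs: 4

count = 4; pairs: (0,3), (1,3), (2,4), (3,4)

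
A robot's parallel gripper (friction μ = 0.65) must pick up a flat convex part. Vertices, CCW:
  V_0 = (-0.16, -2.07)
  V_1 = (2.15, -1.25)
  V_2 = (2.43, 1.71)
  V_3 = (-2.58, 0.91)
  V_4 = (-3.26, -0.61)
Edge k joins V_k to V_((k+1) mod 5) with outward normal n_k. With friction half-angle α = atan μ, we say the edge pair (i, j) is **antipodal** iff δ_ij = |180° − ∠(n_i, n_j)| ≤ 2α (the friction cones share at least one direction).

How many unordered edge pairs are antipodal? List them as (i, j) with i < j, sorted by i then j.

count = 4; pairs: (0,2), (0,3), (1,3), (2,4)

α = atan 0.65 = 33.02°;  2α = 66.05°
n_0 = (+0.3345, -0.9424)
n_1 = (+0.9956, -0.0942)
n_2 = (-0.1577, +0.9875)
n_3 = (-0.9128, +0.4084)
n_4 = (-0.4261, -0.9047)
  (0,1): δ = 114.95°  ·
  (0,2): δ = 10.47°  ✓
  (0,3): δ = 46.35°  ✓
  (0,4): δ = 135.24°  ·
  (1,2): δ = 75.52°  ·
  (1,3): δ = 18.70°  ✓
  (1,4): δ = 70.18°  ·
  (2,3): δ = 123.17°  ·
  (2,4): δ = 34.29°  ✓
  (3,4): δ = 91.12°  ·
antipodal pairs: 4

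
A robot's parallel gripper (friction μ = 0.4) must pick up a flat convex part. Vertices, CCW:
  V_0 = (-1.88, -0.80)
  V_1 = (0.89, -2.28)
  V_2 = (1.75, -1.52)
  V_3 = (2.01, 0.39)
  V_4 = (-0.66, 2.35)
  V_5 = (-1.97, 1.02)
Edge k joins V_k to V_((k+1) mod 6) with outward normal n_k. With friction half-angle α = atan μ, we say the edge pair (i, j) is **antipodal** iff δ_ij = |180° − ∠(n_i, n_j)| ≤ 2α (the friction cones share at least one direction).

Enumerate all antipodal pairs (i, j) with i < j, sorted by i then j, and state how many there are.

count = 4; pairs: (0,3), (1,4), (2,4), (2,5)

α = atan 0.4 = 21.80°;  2α = 43.60°
n_0 = (-0.4712, -0.8820)
n_1 = (+0.6622, -0.7493)
n_2 = (+0.9909, -0.1349)
n_3 = (+0.5918, +0.8061)
n_4 = (-0.7124, +0.7017)
n_5 = (-0.9988, -0.0494)
  (0,1): δ = 110.42°  ·
  (0,2): δ = 69.64°  ·
  (0,3): δ = 8.17°  ✓
  (0,4): δ = 73.55°  ·
  (0,5): δ = 120.95°  ·
  (1,2): δ = 139.22°  ·
  (1,3): δ = 77.75°  ·
  (1,4): δ = 3.97°  ✓
  (1,5): δ = 51.36°  ·
  (2,3): δ = 118.53°  ·
  (2,4): δ = 36.81°  ✓
  (2,5): δ = 10.58°  ✓
  (3,4): δ = 98.28°  ·
  (3,5): δ = 50.89°  ·
  (4,5): δ = 132.60°  ·
antipodal pairs: 4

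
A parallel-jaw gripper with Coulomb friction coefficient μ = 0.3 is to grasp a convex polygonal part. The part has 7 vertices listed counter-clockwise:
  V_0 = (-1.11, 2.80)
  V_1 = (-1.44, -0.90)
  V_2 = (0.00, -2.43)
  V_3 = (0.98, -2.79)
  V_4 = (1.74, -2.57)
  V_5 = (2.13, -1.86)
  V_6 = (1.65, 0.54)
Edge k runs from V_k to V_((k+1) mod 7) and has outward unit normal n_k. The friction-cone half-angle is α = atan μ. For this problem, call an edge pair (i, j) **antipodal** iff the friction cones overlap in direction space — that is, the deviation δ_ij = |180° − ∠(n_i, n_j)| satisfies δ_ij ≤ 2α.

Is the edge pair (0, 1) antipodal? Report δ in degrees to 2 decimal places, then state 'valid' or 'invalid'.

α = atan 0.3 = 16.70°;  2α = 33.40°
edge 0: e_0 = (-0.33, -3.70);  n_0 = (-0.9960, +0.0888)
edge 1: e_1 = (+1.44, -1.53);  n_1 = (-0.7282, -0.6854)
∠(n_0, n_1) = 48.36°
δ = |180° − 48.36°| = 131.64°
131.64° > 2α = 33.40°  →  invalid

δ = 131.64°, invalid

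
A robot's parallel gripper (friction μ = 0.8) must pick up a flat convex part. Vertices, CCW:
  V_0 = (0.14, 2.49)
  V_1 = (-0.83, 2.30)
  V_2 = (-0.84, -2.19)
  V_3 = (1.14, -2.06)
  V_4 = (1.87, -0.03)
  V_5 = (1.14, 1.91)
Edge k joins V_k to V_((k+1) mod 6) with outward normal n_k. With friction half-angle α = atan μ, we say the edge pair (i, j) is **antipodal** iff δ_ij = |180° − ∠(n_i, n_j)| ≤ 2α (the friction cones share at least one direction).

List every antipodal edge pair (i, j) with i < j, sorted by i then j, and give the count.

count = 7; pairs: (0,2), (0,3), (1,3), (1,4), (1,5), (2,4), (2,5)

α = atan 0.8 = 38.66°;  2α = 77.32°
n_0 = (-0.1922, +0.9814)
n_1 = (-1.0000, +0.0022)
n_2 = (+0.0655, -0.9979)
n_3 = (+0.9410, -0.3384)
n_4 = (+0.9359, +0.3522)
n_5 = (+0.5017, +0.8650)
  (0,1): δ = 101.21°  ·
  (0,2): δ = 7.33°  ✓
  (0,3): δ = 59.14°  ✓
  (0,4): δ = 99.54°  ·
  (0,5): δ = 138.80°  ·
  (1,2): δ = 86.12°  ·
  (1,3): δ = 19.65°  ✓
  (1,4): δ = 20.75°  ✓
  (1,5): δ = 60.01°  ✓
  (2,3): δ = 113.54°  ·
  (2,4): δ = 73.14°  ✓
  (2,5): δ = 33.87°  ✓
  (3,4): δ = 139.60°  ·
  (3,5): δ = 100.33°  ·
  (4,5): δ = 140.73°  ·
antipodal pairs: 7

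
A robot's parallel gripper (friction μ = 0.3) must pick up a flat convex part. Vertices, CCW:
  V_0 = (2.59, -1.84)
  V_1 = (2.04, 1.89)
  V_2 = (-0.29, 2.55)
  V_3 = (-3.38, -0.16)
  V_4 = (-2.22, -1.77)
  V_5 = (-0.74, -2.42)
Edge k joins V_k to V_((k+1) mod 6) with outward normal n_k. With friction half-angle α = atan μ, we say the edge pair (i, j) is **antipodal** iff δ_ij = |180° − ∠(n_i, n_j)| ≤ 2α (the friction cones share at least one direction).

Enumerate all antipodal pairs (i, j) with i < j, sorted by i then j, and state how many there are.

count = 4; pairs: (0,3), (1,4), (1,5), (2,5)

α = atan 0.3 = 16.70°;  2α = 33.40°
n_0 = (+0.9893, +0.1459)
n_1 = (+0.2725, +0.9621)
n_2 = (-0.6594, +0.7518)
n_3 = (-0.8113, -0.5846)
n_4 = (-0.4021, -0.9156)
n_5 = (+0.1716, -0.9852)
  (0,1): δ = 114.20°  ·
  (0,2): δ = 57.14°  ·
  (0,3): δ = 27.38°  ✓
  (0,4): δ = 57.90°  ·
  (0,5): δ = 91.49°  ·
  (1,2): δ = 122.93°  ·
  (1,3): δ = 38.41°  ·
  (1,4): δ = 7.90°  ✓
  (1,5): δ = 25.70°  ✓
  (2,3): δ = 95.48°  ·
  (2,4): δ = 64.96°  ·
  (2,5): δ = 31.37°  ✓
  (3,4): δ = 149.48°  ·
  (3,5): δ = 115.89°  ·
  (4,5): δ = 146.41°  ·
antipodal pairs: 4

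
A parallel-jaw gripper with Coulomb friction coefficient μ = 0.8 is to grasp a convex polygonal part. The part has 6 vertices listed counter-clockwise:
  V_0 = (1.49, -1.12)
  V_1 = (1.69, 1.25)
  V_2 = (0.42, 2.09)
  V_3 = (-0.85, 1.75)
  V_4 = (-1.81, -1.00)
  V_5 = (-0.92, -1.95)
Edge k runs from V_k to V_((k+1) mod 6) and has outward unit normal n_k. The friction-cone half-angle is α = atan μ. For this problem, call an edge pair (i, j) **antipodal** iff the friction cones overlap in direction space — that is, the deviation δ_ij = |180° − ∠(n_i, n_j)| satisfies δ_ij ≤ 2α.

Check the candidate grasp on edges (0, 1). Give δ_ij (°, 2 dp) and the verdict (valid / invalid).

δ = 118.66°, invalid

α = atan 0.8 = 38.66°;  2α = 77.32°
edge 0: e_0 = (+0.20, +2.37);  n_0 = (+0.9965, -0.0841)
edge 1: e_1 = (-1.27, +0.84);  n_1 = (+0.5517, +0.8341)
∠(n_0, n_1) = 61.34°
δ = |180° − 61.34°| = 118.66°
118.66° > 2α = 77.32°  →  invalid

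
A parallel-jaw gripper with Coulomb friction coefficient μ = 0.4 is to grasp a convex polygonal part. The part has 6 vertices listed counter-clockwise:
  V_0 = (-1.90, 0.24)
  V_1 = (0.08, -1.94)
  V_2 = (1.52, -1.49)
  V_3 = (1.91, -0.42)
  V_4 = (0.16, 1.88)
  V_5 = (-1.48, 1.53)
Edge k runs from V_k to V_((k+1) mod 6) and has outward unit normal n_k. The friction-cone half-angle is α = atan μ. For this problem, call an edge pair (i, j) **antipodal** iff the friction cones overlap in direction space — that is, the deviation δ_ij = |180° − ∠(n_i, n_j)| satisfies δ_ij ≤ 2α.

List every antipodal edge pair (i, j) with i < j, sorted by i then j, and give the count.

α = atan 0.4 = 21.80°;  2α = 43.60°
n_0 = (-0.7402, -0.6723)
n_1 = (+0.2983, -0.9545)
n_2 = (+0.9395, -0.3424)
n_3 = (+0.7958, +0.6055)
n_4 = (-0.2087, +0.9780)
n_5 = (-0.9509, +0.3096)
  (0,1): δ = 114.89°  ·
  (0,2): δ = 62.27°  ·
  (0,3): δ = 4.98°  ✓
  (0,4): δ = 59.80°  ·
  (0,5): δ = 119.72°  ·
  (1,2): δ = 127.38°  ·
  (1,3): δ = 70.09°  ·
  (1,4): δ = 5.31°  ✓
  (1,5): δ = 54.61°  ·
  (2,3): δ = 122.71°  ·
  (2,4): δ = 57.93°  ·
  (2,5): δ = 1.99°  ✓
  (3,4): δ = 115.22°  ·
  (3,5): δ = 55.30°  ·
  (4,5): δ = 120.08°  ·
antipodal pairs: 3

count = 3; pairs: (0,3), (1,4), (2,5)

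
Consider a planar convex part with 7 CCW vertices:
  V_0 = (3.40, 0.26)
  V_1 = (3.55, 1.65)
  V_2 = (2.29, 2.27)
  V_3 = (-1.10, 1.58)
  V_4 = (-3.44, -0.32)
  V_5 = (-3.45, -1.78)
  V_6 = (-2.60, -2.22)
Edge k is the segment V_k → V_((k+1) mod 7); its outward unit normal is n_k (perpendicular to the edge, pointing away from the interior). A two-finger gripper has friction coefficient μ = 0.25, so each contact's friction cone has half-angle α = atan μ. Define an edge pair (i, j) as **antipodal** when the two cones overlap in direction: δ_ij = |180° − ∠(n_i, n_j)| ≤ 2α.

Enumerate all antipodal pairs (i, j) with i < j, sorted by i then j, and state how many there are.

count = 4; pairs: (0,4), (1,5), (2,6), (3,6)

α = atan 0.25 = 14.04°;  2α = 28.07°
n_0 = (+0.9942, -0.1073)
n_1 = (+0.4415, +0.8973)
n_2 = (-0.1995, +0.9799)
n_3 = (-0.6303, +0.7763)
n_4 = (-1.0000, +0.0068)
n_5 = (-0.4597, -0.8881)
n_6 = (+0.3820, -0.9242)
  (0,1): δ = 110.04°  ·
  (0,2): δ = 72.34°  ·
  (0,3): δ = 44.77°  ·
  (0,4): δ = 5.77°  ✓
  (0,5): δ = 68.79°  ·
  (0,6): δ = 118.62°  ·
  (1,2): δ = 142.30°  ·
  (1,3): δ = 114.72°  ·
  (1,4): δ = 64.19°  ·
  (1,5): δ = 1.17°  ✓
  (1,6): δ = 48.66°  ·
  (2,3): δ = 152.43°  ·
  (2,4): δ = 101.90°  ·
  (2,5): δ = 38.87°  ·
  (2,6): δ = 10.95°  ✓
  (3,4): δ = 129.47°  ·
  (3,5): δ = 66.44°  ·
  (3,6): δ = 16.62°  ✓
  (4,5): δ = 116.98°  ·
  (4,6): δ = 67.15°  ·
  (5,6): δ = 130.17°  ·
antipodal pairs: 4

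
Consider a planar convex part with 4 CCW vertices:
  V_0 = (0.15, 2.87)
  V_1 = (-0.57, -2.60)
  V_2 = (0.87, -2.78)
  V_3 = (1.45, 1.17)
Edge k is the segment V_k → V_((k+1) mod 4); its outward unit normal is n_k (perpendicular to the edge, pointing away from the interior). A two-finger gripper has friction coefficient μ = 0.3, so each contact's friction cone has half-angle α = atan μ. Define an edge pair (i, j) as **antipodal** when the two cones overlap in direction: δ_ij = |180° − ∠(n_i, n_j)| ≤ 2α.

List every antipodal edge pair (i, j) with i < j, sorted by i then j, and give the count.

α = atan 0.3 = 16.70°;  2α = 33.40°
n_0 = (-0.9914, +0.1305)
n_1 = (-0.1240, -0.9923)
n_2 = (+0.9894, -0.1453)
n_3 = (+0.7944, +0.6075)
  (0,1): δ = 89.63°  ·
  (0,2): δ = 0.85°  ✓
  (0,3): δ = 44.90°  ·
  (1,2): δ = 91.23°  ·
  (1,3): δ = 45.47°  ·
  (2,3): δ = 134.24°  ·
antipodal pairs: 1

count = 1; pairs: (0,2)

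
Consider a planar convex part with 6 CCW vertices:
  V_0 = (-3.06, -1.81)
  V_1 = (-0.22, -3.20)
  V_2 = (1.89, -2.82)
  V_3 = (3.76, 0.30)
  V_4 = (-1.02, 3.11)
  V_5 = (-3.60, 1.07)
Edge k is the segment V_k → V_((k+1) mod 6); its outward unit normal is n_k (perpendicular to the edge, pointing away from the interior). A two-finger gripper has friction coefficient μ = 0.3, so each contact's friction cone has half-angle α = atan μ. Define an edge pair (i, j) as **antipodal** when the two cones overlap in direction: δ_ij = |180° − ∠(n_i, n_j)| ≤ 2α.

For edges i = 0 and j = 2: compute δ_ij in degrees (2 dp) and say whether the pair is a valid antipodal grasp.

δ = 94.86°, invalid

α = atan 0.3 = 16.70°;  2α = 33.40°
edge 0: e_0 = (+2.84, -1.39);  n_0 = (-0.4396, -0.8982)
edge 2: e_2 = (+1.87, +3.12);  n_2 = (+0.8577, -0.5141)
∠(n_0, n_2) = 85.14°
δ = |180° − 85.14°| = 94.86°
94.86° > 2α = 33.40°  →  invalid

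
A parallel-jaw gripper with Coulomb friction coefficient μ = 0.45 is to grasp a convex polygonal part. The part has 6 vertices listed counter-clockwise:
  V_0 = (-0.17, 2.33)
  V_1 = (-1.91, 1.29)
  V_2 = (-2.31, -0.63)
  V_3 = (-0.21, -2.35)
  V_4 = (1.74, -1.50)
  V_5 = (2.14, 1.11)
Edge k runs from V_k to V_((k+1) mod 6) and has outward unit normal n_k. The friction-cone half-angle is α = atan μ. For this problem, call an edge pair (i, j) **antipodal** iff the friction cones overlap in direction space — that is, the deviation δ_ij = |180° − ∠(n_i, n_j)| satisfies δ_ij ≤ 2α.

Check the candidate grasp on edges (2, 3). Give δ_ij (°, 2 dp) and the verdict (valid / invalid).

δ = 117.13°, invalid

α = atan 0.45 = 24.23°;  2α = 48.46°
edge 2: e_2 = (+2.10, -1.72);  n_2 = (-0.6336, -0.7736)
edge 3: e_3 = (+1.95, +0.85);  n_3 = (+0.3996, -0.9167)
∠(n_2, n_3) = 62.87°
δ = |180° − 62.87°| = 117.13°
117.13° > 2α = 48.46°  →  invalid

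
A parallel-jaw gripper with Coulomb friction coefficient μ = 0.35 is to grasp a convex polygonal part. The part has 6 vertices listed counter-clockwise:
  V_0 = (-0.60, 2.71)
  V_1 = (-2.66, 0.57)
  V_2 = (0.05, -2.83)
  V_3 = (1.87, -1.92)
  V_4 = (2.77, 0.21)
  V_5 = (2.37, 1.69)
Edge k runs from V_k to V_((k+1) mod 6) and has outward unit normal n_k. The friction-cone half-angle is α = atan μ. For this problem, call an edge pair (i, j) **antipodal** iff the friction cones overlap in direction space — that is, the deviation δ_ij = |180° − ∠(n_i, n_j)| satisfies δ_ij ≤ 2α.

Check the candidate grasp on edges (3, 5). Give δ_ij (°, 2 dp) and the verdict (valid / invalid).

δ = 86.05°, invalid

α = atan 0.35 = 19.29°;  2α = 38.58°
edge 3: e_3 = (+0.90, +2.13);  n_3 = (+0.9211, -0.3892)
edge 5: e_5 = (-2.97, +1.02);  n_5 = (+0.3248, +0.9458)
∠(n_3, n_5) = 93.95°
δ = |180° − 93.95°| = 86.05°
86.05° > 2α = 38.58°  →  invalid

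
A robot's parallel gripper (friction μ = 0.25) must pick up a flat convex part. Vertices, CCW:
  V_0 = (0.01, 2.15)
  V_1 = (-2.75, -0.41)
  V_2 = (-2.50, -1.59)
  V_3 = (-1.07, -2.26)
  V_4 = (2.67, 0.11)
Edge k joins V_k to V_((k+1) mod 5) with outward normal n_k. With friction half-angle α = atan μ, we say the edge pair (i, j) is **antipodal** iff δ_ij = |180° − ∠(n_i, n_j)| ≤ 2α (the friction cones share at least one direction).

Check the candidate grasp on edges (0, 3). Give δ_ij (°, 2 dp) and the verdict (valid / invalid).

α = atan 0.25 = 14.04°;  2α = 28.07°
edge 0: e_0 = (-2.76, -2.56);  n_0 = (-0.6800, +0.7332)
edge 3: e_3 = (+3.74, +2.37);  n_3 = (+0.5353, -0.8447)
∠(n_0, n_3) = 169.51°
δ = |180° − 169.51°| = 10.49°
10.49° ≤ 2α = 28.07°  →  valid

δ = 10.49°, valid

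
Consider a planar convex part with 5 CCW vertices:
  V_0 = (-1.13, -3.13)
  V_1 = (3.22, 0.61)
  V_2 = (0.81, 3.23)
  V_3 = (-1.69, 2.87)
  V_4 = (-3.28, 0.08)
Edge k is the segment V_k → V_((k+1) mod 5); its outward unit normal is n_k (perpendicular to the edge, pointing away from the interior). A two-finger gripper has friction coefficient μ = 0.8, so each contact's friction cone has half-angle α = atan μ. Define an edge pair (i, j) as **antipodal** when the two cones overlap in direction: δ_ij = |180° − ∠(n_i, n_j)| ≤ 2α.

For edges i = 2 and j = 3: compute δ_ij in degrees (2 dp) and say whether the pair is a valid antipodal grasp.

δ = 127.87°, invalid

α = atan 0.8 = 38.66°;  2α = 77.32°
edge 2: e_2 = (-2.50, -0.36);  n_2 = (-0.1425, +0.9898)
edge 3: e_3 = (-1.59, -2.79);  n_3 = (-0.8688, +0.4951)
∠(n_2, n_3) = 52.13°
δ = |180° − 52.13°| = 127.87°
127.87° > 2α = 77.32°  →  invalid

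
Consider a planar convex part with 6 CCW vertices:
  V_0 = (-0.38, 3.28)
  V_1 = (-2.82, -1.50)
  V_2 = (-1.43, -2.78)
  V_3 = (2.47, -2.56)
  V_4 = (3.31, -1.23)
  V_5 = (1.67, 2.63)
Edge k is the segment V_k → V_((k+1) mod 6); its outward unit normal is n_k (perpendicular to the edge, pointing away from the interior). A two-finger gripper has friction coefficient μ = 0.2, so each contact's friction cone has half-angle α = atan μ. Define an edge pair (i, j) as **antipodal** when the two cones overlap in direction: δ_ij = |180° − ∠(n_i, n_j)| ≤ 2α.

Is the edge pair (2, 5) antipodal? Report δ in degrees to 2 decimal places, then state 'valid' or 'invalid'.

α = atan 0.2 = 11.31°;  2α = 22.62°
edge 2: e_2 = (+3.90, +0.22);  n_2 = (+0.0563, -0.9984)
edge 5: e_5 = (-2.05, +0.65);  n_5 = (+0.3022, +0.9532)
∠(n_2, n_5) = 159.18°
δ = |180° − 159.18°| = 20.82°
20.82° ≤ 2α = 22.62°  →  valid

δ = 20.82°, valid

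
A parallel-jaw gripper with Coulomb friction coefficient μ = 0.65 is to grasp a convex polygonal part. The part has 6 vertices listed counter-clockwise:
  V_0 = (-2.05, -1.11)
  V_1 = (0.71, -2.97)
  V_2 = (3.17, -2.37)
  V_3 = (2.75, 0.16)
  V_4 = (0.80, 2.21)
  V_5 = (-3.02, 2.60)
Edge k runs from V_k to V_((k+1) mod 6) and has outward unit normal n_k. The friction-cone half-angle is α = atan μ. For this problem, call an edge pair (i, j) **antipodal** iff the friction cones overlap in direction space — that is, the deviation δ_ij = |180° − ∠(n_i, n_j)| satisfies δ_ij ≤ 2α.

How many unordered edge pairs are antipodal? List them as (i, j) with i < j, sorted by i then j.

count = 7; pairs: (0,2), (0,3), (0,4), (1,3), (1,4), (2,5), (3,5)

α = atan 0.65 = 33.02°;  2α = 66.05°
n_0 = (-0.5589, -0.8293)
n_1 = (+0.2370, -0.9715)
n_2 = (+0.9865, +0.1638)
n_3 = (+0.7246, +0.6892)
n_4 = (+0.1016, +0.9948)
n_5 = (-0.9675, -0.2530)
  (0,1): δ = 132.32°  ·
  (0,2): δ = 46.60°  ✓
  (0,3): δ = 12.46°  ✓
  (0,4): δ = 28.15°  ✓
  (0,5): δ = 138.63°  ·
  (1,2): δ = 94.28°  ·
  (1,3): δ = 60.14°  ✓
  (1,4): δ = 19.54°  ✓
  (1,5): δ = 90.95°  ·
  (2,3): δ = 145.86°  ·
  (2,4): δ = 105.25°  ·
  (2,5): δ = 5.23°  ✓
  (3,4): δ = 139.40°  ·
  (3,5): δ = 28.92°  ✓
  (4,5): δ = 69.52°  ·
antipodal pairs: 7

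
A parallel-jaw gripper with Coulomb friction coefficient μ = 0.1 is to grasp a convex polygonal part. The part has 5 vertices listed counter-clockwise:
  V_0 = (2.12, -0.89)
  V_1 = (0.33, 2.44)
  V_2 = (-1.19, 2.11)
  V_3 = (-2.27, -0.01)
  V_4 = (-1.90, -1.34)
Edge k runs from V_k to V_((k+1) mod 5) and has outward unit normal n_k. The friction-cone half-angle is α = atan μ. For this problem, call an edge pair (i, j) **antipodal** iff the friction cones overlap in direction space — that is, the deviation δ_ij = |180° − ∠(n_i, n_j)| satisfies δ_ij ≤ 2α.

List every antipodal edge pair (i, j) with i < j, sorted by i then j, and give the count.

α = atan 0.1 = 5.71°;  2α = 11.42°
n_0 = (+0.8808, +0.4735)
n_1 = (-0.2122, +0.9772)
n_2 = (-0.8910, +0.4539)
n_3 = (-0.9634, -0.2680)
n_4 = (+0.1112, -0.9938)
  (0,1): δ = 106.01°  ·
  (0,2): δ = 55.26°  ·
  (0,3): δ = 12.71°  ·
  (0,4): δ = 68.13°  ·
  (1,2): δ = 129.24°  ·
  (1,3): δ = 86.70°  ·
  (1,4): δ = 5.86°  ✓
  (2,3): δ = 137.46°  ·
  (2,4): δ = 56.62°  ·
  (3,4): δ = 99.16°  ·
antipodal pairs: 1

count = 1; pairs: (1,4)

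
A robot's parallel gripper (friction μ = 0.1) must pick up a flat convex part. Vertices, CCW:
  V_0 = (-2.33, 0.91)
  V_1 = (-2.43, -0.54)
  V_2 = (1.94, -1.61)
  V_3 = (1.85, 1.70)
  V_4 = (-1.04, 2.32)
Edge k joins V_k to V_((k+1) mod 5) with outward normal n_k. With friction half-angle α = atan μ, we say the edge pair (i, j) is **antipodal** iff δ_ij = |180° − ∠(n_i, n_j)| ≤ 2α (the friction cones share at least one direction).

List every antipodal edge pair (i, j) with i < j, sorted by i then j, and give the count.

count = 2; pairs: (0,2), (1,3)

α = atan 0.1 = 5.71°;  2α = 11.42°
n_0 = (-0.9976, +0.0688)
n_1 = (-0.2378, -0.9713)
n_2 = (+0.9996, +0.0272)
n_3 = (+0.2098, +0.9778)
n_4 = (-0.7378, +0.6750)
  (0,1): δ = 99.81°  ·
  (0,2): δ = 5.50°  ✓
  (0,3): δ = 81.84°  ·
  (0,4): δ = 141.49°  ·
  (1,2): δ = 74.68°  ·
  (1,3): δ = 1.65°  ✓
  (1,4): δ = 61.30°  ·
  (2,3): δ = 103.67°  ·
  (2,4): δ = 44.01°  ·
  (3,4): δ = 120.35°  ·
antipodal pairs: 2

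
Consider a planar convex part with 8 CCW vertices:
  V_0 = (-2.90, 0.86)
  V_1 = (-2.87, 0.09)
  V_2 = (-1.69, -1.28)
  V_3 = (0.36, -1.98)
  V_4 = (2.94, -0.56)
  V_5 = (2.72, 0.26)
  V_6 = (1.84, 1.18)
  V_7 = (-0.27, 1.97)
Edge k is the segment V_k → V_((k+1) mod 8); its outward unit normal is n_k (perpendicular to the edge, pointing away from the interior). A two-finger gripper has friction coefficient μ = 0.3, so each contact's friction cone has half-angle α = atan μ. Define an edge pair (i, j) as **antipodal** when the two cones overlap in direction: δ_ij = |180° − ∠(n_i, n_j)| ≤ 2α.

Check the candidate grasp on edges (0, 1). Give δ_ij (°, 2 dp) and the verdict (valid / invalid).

α = atan 0.3 = 16.70°;  2α = 33.40°
edge 0: e_0 = (+0.03, -0.77);  n_0 = (-0.9992, -0.0389)
edge 1: e_1 = (+1.18, -1.37);  n_1 = (-0.7577, -0.6526)
∠(n_0, n_1) = 38.51°
δ = |180° − 38.51°| = 141.49°
141.49° > 2α = 33.40°  →  invalid

δ = 141.49°, invalid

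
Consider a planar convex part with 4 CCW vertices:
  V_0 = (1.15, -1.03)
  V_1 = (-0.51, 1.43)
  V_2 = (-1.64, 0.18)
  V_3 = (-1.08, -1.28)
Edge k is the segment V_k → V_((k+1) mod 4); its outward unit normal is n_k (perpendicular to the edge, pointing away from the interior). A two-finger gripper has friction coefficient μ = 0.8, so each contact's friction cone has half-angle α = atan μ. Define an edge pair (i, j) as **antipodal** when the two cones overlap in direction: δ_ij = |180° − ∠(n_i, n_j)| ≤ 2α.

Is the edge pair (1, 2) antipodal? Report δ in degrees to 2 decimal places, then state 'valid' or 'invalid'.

δ = 116.90°, invalid

α = atan 0.8 = 38.66°;  2α = 77.32°
edge 1: e_1 = (-1.13, -1.25);  n_1 = (-0.7418, +0.6706)
edge 2: e_2 = (+0.56, -1.46);  n_2 = (-0.9337, -0.3581)
∠(n_1, n_2) = 63.10°
δ = |180° − 63.10°| = 116.90°
116.90° > 2α = 77.32°  →  invalid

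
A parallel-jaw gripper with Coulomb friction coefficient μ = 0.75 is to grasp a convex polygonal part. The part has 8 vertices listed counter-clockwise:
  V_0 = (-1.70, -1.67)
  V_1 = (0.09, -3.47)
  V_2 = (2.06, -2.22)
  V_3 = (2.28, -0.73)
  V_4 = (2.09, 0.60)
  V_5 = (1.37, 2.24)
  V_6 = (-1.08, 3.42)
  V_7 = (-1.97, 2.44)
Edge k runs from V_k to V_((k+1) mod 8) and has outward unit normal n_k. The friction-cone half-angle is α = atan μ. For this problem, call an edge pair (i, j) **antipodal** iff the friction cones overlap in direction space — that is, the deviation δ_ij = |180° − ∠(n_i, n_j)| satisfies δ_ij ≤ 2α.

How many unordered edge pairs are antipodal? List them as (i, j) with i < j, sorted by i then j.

α = atan 0.75 = 36.87°;  2α = 73.74°
n_0 = (-0.7091, -0.7051)
n_1 = (+0.5358, -0.8444)
n_2 = (+0.9893, -0.1461)
n_3 = (+0.9899, +0.1414)
n_4 = (+0.9156, +0.4020)
n_5 = (+0.4339, +0.9009)
n_6 = (-0.7403, +0.6723)
n_7 = (-0.9978, -0.0656)
  (0,1): δ = 102.44°  ·
  (0,2): δ = 53.24°  ✓
  (0,3): δ = 36.71°  ✓
  (0,4): δ = 21.14°  ✓
  (0,5): δ = 19.44°  ✓
  (0,6): δ = 92.92°  ·
  (0,7): δ = 138.92°  ·
  (1,2): δ = 130.79°  ·
  (1,3): δ = 114.27°  ·
  (1,4): δ = 98.69°  ·
  (1,5): δ = 58.11°  ✓
  (1,6): δ = 15.36°  ✓
  (1,7): δ = 61.36°  ✓
  (2,3): δ = 163.47°  ·
  (2,4): δ = 147.90°  ·
  (2,5): δ = 107.32°  ·
  (2,6): δ = 33.85°  ✓
  (2,7): δ = 12.16°  ✓
  (3,4): δ = 164.43°  ·
  (3,5): δ = 123.85°  ·
  (3,6): δ = 50.37°  ✓
  (3,7): δ = 4.37°  ✓
  (4,5): δ = 139.42°  ·
  (4,6): δ = 65.95°  ✓
  (4,7): δ = 19.94°  ✓
  (5,6): δ = 106.53°  ·
  (5,7): δ = 60.52°  ✓
  (6,7): δ = 134.00°  ·
antipodal pairs: 14

count = 14; pairs: (0,2), (0,3), (0,4), (0,5), (1,5), (1,6), (1,7), (2,6), (2,7), (3,6), (3,7), (4,6), (4,7), (5,7)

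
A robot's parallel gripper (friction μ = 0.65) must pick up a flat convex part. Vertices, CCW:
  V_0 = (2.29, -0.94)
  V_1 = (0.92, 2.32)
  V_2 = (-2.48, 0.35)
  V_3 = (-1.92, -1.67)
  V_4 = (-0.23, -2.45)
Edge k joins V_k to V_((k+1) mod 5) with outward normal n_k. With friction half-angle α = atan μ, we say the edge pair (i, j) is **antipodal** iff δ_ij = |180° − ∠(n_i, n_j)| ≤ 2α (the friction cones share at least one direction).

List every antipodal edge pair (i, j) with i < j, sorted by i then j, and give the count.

α = atan 0.65 = 33.02°;  2α = 66.05°
n_0 = (+0.9219, +0.3874)
n_1 = (-0.5013, +0.8653)
n_2 = (-0.9637, -0.2672)
n_3 = (-0.4191, -0.9080)
n_4 = (+0.5140, -0.8578)
  (0,1): δ = 82.71°  ·
  (0,2): δ = 7.30°  ✓
  (0,3): δ = 42.43°  ✓
  (0,4): δ = 98.14°  ·
  (1,2): δ = 104.59°  ·
  (1,3): δ = 54.86°  ✓
  (1,4): δ = 0.84°  ✓
  (2,3): δ = 130.27°  ·
  (2,4): δ = 74.56°  ·
  (3,4): δ = 124.29°  ·
antipodal pairs: 4

count = 4; pairs: (0,2), (0,3), (1,3), (1,4)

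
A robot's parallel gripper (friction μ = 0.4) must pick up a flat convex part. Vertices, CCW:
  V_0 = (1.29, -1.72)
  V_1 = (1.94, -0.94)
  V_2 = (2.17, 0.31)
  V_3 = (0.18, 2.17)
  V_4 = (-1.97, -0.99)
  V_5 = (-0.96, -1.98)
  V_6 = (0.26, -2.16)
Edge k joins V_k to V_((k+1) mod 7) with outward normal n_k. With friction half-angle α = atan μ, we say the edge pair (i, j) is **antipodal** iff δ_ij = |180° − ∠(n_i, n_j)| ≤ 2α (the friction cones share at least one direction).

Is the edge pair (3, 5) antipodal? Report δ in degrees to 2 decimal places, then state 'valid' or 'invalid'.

α = atan 0.4 = 21.80°;  2α = 43.60°
edge 3: e_3 = (-2.15, -3.16);  n_3 = (-0.8268, +0.5625)
edge 5: e_5 = (+1.22, -0.18);  n_5 = (-0.1460, -0.9893)
∠(n_3, n_5) = 115.84°
δ = |180° − 115.84°| = 64.16°
64.16° > 2α = 43.60°  →  invalid

δ = 64.16°, invalid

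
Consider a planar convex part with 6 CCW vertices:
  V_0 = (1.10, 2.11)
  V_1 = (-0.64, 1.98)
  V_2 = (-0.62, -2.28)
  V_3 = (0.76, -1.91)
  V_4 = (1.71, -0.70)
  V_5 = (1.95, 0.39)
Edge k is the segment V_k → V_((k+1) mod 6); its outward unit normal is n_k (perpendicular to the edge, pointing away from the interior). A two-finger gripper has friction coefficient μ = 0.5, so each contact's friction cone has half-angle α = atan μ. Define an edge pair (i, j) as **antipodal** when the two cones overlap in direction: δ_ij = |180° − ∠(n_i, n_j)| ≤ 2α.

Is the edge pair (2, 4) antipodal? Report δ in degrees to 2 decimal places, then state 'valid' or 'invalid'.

δ = 117.43°, invalid

α = atan 0.5 = 26.57°;  2α = 53.13°
edge 2: e_2 = (+1.38, +0.37);  n_2 = (+0.2590, -0.9659)
edge 4: e_4 = (+0.24, +1.09);  n_4 = (+0.9766, -0.2150)
∠(n_2, n_4) = 62.57°
δ = |180° − 62.57°| = 117.43°
117.43° > 2α = 53.13°  →  invalid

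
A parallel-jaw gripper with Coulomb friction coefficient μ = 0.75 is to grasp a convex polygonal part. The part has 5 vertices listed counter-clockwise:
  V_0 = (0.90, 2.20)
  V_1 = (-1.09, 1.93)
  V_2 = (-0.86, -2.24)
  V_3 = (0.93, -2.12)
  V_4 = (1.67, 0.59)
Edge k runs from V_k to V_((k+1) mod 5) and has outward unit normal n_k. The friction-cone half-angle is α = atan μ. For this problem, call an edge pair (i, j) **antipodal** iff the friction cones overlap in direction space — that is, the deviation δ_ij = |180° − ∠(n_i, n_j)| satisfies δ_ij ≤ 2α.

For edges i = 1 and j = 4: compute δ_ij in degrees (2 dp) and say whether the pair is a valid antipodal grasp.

α = atan 0.75 = 36.87°;  2α = 73.74°
edge 1: e_1 = (+0.23, -4.17);  n_1 = (-0.9985, -0.0551)
edge 4: e_4 = (-0.77, +1.61);  n_4 = (+0.9021, +0.4315)
∠(n_1, n_4) = 157.60°
δ = |180° − 157.60°| = 22.40°
22.40° ≤ 2α = 73.74°  →  valid

δ = 22.40°, valid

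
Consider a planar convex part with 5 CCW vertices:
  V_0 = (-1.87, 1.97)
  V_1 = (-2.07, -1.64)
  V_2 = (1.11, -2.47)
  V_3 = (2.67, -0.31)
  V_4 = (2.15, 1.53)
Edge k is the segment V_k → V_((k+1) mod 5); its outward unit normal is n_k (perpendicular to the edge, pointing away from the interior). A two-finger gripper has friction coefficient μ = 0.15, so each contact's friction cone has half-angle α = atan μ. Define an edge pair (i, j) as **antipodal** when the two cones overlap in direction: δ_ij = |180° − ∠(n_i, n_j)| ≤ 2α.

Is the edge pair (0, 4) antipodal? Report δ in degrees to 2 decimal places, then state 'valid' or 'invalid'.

α = atan 0.15 = 8.53°;  2α = 17.06°
edge 0: e_0 = (-0.20, -3.61);  n_0 = (-0.9985, +0.0553)
edge 4: e_4 = (-4.02, +0.44);  n_4 = (+0.1088, +0.9941)
∠(n_0, n_4) = 93.08°
δ = |180° − 93.08°| = 86.92°
86.92° > 2α = 17.06°  →  invalid

δ = 86.92°, invalid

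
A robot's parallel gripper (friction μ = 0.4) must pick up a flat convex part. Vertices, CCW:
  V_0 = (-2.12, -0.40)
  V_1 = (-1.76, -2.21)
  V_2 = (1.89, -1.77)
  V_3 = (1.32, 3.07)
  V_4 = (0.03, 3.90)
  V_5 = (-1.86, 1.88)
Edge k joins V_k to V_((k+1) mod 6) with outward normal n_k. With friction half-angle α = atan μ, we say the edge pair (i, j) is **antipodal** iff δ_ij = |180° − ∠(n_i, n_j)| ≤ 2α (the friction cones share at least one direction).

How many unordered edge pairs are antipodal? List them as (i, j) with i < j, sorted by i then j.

α = atan 0.4 = 21.80°;  2α = 43.60°
n_0 = (-0.9808, -0.1951)
n_1 = (+0.1197, -0.9928)
n_2 = (+0.9931, +0.1170)
n_3 = (+0.5411, +0.8410)
n_4 = (-0.7302, +0.6832)
n_5 = (-0.9936, +0.1133)
  (0,1): δ = 94.38°  ·
  (0,2): δ = 4.53°  ✓
  (0,3): δ = 45.99°  ·
  (0,4): δ = 125.66°  ·
  (0,5): δ = 162.25°  ·
  (1,2): δ = 90.16°  ·
  (1,3): δ = 39.63°  ✓
  (1,4): δ = 40.03°  ✓
  (1,5): δ = 76.62°  ·
  (2,3): δ = 129.47°  ·
  (2,4): δ = 49.81°  ·
  (2,5): δ = 13.22°  ✓
  (3,4): δ = 100.34°  ·
  (3,5): δ = 63.75°  ·
  (4,5): δ = 143.41°  ·
antipodal pairs: 4

count = 4; pairs: (0,2), (1,3), (1,4), (2,5)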